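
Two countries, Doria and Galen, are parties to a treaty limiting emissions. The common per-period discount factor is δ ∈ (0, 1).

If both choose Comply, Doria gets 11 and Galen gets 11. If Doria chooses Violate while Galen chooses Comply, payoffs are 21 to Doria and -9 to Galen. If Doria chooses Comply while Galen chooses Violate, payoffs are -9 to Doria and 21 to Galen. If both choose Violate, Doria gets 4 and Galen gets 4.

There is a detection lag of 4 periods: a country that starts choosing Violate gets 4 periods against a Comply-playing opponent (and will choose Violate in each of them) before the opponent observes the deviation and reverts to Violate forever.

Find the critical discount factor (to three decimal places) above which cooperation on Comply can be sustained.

The best deviation is to choose Violate for all 4 undetected periods, earning 21 each, then 4 forever once detected.
Deviation value: 21(1−δ^4)/(1−δ) + 4δ^4/(1−δ); cooperation value: 11/(1−δ).
IC: 11 ≥ 21(1−δ^4) + 4δ^4 = 21 − 17δ^4.
So δ^4 ≥ 10/17, giving δ ≥ (10/17)^(1/4) ≈ 0.876.

0.876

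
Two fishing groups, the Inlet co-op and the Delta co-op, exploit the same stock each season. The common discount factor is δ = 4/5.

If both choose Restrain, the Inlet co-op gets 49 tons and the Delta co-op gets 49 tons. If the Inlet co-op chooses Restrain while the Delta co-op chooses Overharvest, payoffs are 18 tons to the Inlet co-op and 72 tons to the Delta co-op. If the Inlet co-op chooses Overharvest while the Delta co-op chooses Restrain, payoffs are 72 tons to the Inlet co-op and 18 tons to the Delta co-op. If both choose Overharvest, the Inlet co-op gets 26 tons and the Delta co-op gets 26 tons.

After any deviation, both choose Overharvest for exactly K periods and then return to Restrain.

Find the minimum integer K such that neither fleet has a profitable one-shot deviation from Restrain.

2

Need Σ_{k=1}^{K} δ^k ≥ (72−49)/(49−26) = 1.0000 at δ = 4/5.
At K = 1 the sum is 0.8000 < 1.0000; at K = 2 it is 1.4400 ≥ 1.0000.
So the minimum punishment length is K = 2.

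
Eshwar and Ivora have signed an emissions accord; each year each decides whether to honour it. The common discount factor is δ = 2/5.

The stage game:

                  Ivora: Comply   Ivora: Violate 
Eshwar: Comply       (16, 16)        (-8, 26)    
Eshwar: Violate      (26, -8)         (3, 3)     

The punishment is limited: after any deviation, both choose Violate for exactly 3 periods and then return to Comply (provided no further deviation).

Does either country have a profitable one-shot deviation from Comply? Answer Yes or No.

Yes

IC: δ+…+δ^3 ≥ (26−16)/(16−3) = 10/13.
At δ = 2/5: partial sum = 0.6240 < 0.7692. Cooperation not sustainable.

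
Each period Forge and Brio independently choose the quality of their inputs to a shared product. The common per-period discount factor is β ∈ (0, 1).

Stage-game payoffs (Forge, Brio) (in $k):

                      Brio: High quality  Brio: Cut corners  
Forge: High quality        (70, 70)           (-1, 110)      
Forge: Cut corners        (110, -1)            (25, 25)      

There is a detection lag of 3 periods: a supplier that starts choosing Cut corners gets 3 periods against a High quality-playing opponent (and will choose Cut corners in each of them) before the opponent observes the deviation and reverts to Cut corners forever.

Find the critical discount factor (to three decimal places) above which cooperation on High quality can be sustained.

0.778

A deviator earns 110 for 3 periods, then 25 forever; cooperating earns 70 forever. Multiplying the IC by (1−β):
70 ≥ 110(1−β^3) + 25β^3, so 85·β^3 ≥ 40 and β^3 ≥ 8/17.
β ≥ (8/17)^(1/3) ≈ 0.778.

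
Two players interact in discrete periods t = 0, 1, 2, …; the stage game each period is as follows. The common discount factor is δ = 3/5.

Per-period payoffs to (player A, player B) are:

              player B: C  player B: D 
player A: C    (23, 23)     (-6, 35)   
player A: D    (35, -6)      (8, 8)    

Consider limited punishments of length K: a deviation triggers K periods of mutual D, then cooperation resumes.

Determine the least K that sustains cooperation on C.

2

Need Σ_{k=1}^{K} δ^k ≥ (35−23)/(23−8) = 0.8000 at δ = 3/5.
At K = 1 the sum is 0.6000 < 0.8000; at K = 2 it is 0.9600 ≥ 0.8000.
So the minimum punishment length is K = 2.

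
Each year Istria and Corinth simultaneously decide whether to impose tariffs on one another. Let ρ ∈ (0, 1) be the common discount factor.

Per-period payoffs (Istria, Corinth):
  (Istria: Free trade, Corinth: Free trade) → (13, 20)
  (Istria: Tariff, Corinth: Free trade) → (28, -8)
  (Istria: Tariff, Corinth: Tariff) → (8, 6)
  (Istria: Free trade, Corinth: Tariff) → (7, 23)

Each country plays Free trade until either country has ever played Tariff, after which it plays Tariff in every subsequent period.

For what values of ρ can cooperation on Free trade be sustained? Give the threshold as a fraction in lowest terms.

3/4

Istria: cooperation gives 13 each period; deviation gives 28 once then 8 forever.
  13/(1−ρ) ≥ 28 + 8ρ/(1−ρ) ⇒ ρ ≥ 15/20 = 3/4.
Corinth: cooperation gives 20 each period; deviation gives 23 once then 6 forever.
  ρ ≥ 3/17.
Both must hold, so the binding constraint is Istria's: ρ ≥ 3/4.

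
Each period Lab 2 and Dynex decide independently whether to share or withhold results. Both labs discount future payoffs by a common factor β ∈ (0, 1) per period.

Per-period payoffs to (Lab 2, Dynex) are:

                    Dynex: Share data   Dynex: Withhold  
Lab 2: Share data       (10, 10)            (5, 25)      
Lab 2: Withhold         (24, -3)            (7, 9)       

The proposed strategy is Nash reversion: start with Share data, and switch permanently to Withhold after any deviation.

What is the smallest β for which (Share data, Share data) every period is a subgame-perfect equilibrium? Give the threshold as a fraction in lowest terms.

15/16

Lab 2's threshold: (24−10)/(24−7) = 14/17.
Dynex's threshold: (25−10)/(25−9) = 15/16.
14/17 < 15/16, so Dynex binds and β* = 15/16.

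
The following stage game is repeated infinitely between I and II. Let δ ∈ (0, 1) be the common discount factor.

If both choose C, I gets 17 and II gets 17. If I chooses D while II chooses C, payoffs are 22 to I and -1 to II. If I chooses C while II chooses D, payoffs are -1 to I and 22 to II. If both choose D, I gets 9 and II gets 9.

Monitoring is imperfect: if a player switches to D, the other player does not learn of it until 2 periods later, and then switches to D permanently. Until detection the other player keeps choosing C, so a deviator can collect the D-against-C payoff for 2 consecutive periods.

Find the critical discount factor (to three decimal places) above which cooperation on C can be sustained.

A deviator earns 22 for 2 periods, then 9 forever; cooperating earns 17 forever. Multiplying the IC by (1−δ):
17 ≥ 22(1−δ^2) + 9δ^2, so 13·δ^2 ≥ 5 and δ^2 ≥ 5/13.
δ ≥ (5/13)^(1/2) ≈ 0.620.

0.620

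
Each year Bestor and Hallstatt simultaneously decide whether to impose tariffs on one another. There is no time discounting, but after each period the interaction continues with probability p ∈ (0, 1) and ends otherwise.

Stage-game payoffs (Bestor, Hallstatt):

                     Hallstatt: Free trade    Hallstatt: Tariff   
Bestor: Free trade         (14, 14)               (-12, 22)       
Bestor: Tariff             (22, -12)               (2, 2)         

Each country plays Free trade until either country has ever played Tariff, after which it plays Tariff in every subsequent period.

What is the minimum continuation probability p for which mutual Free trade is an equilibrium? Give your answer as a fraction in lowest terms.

Expected cooperation value is 14 + p·14 + p²·14 + … = 14/(1−p); deviation gives 22 + p·2/(1−p).
14 ≥ 22(1−p) + 2p ⇒ 20p ≥ 8 ⇒ p ≥ 8/20 = 2/5.

2/5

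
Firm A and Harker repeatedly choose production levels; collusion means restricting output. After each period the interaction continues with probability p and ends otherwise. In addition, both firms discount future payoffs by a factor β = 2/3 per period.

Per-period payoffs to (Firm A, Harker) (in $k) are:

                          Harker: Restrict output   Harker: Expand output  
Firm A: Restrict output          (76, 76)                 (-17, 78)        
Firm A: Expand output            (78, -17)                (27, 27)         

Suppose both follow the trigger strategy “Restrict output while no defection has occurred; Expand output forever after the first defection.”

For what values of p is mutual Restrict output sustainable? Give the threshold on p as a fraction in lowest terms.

1/17

With continuation probability p and discount β, the effective per-period discount factor is βp.
Grim-trigger IC: βp ≥ (78−76)/(78−27) = 2/51.
So p ≥ (2/51)/(2/3) = 1/17.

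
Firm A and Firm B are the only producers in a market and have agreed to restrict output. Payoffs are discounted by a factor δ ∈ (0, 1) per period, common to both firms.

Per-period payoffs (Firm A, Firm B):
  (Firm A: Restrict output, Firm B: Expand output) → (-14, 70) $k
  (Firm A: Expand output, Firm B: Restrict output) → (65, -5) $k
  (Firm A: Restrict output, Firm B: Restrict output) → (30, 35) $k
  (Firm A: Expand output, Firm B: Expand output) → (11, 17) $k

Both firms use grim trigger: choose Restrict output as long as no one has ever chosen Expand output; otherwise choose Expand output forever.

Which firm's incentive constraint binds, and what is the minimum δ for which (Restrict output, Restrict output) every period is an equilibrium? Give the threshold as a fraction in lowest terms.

Firm A: cooperation gives 30 each period; deviation gives 65 once then 11 forever.
  30/(1−δ) ≥ 65 + 11δ/(1−δ) ⇒ δ ≥ 35/54.
Firm B: cooperation gives 35 each period; deviation gives 70 once then 17 forever.
  δ ≥ 35/53.
Both must hold, so the binding constraint is Firm B's: δ ≥ 35/53.

Firm B; δ ≥ 35/53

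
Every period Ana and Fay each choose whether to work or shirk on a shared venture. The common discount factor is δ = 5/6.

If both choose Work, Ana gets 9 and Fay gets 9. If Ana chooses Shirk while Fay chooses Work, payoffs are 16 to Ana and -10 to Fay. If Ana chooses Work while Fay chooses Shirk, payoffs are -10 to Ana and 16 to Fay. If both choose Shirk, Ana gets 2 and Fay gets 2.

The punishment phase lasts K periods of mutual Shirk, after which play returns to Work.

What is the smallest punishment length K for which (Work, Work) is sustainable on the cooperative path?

IC: δ(1−δ^K)/(1−δ) ≥ (16−9)/(9−2) = 1.
With δ = 5/6: need 1 − δ^K ≥ 1·(1−5/6)/(5/6), i.e. δ^K ≤ 0.8000.
Since (5/6)^1 = 0.8333 and (5/6)^2 = 0.6944, the smallest such K is 2.

2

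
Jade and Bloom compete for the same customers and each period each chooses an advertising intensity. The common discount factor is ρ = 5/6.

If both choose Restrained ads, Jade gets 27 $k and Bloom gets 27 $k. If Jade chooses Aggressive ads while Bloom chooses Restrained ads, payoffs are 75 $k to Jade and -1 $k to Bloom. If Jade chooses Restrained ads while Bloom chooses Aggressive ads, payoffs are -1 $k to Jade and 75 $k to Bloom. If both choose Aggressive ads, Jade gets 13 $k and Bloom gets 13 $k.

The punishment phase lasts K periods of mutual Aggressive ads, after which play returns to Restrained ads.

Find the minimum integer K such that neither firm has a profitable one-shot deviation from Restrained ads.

7

Need Σ_{k=1}^{K} ρ^k ≥ (75−27)/(27−13) = 3.4286 at ρ = 5/6.
At K = 6 the sum is 3.3255 < 3.4286; at K = 7 it is 3.6046 ≥ 3.4286.
So the minimum punishment length is K = 7.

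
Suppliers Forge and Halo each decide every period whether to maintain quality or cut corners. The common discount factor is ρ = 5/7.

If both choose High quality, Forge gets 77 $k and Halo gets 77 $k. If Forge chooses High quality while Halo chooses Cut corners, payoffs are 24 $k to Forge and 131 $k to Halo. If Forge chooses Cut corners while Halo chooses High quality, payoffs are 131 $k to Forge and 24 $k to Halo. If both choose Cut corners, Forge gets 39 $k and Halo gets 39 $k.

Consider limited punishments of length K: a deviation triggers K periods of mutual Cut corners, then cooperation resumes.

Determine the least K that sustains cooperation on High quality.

No profitable deviation requires (77−39)(ρ+…+ρ^K) ≥ 131−77, i.e. ρ+…+ρ^K ≥ 27/19 ≈ 1.4211.
With ρ = 5/7, the partial sums are K=1: 0.7143, K=2: 1.2245, K=3: 1.5889.
K = 3 is the first length at which the sum reaches 1.4211.

3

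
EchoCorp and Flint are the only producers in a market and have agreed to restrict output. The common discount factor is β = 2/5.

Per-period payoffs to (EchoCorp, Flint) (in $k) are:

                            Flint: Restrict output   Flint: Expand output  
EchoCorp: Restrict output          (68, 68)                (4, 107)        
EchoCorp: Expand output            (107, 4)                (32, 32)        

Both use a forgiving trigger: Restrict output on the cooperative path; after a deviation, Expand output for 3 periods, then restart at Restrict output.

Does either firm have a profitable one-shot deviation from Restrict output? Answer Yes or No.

Yes

A one-shot deviation gives 107 now, then 32 for 3 periods, then back to 68.
Gain from deviating: (107−68) today; loss: (68−32) in each of the next 3 periods.
No-deviation condition: (68−32)(β+…+β^3) ≥ 107−68, i.e. β+…+β^3 ≥ 13/12.
At β = 2/5: β+…+β^3 = 0.6240 < 1.0833.
So cooperation is not sustainable.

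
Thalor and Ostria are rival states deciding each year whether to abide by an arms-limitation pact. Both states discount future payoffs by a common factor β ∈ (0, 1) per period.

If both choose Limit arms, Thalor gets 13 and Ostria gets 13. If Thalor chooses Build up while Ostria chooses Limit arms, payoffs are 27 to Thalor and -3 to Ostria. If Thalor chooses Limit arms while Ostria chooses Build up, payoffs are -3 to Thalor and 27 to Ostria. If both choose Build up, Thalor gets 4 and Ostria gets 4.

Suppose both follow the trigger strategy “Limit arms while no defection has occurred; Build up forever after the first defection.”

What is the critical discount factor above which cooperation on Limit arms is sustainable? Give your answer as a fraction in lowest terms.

13/(1−β) ≥ 27 + 4β/(1−β)
13 ≥ 27 − 23β
β ≥ 14/23.

14/23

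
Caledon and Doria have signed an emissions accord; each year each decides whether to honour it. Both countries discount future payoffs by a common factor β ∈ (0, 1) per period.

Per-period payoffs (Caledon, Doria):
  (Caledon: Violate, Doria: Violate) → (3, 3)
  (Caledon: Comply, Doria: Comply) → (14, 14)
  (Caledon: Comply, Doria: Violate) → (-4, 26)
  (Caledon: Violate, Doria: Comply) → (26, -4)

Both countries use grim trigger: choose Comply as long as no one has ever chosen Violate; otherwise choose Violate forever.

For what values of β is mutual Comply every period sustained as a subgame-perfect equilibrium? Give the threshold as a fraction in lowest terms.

12/23

14/(1−β) ≥ 26 + 3β/(1−β)
14 ≥ 26 − 23β
β ≥ 12/23.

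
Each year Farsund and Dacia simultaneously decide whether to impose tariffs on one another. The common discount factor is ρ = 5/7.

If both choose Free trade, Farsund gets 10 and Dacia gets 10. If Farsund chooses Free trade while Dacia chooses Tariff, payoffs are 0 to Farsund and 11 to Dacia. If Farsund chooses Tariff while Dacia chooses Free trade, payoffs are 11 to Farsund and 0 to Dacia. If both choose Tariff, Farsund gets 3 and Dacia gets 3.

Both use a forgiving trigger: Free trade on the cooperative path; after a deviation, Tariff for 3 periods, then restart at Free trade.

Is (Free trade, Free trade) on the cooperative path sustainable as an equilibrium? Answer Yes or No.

Yes

A one-shot deviation gives 11 now, then 3 for 3 periods, then back to 10.
Gain from deviating: (11−10) today; loss: (10−3) in each of the next 3 periods.
No-deviation condition: (10−3)(ρ+…+ρ^3) ≥ 11−10, i.e. ρ+…+ρ^3 ≥ 1/7.
At ρ = 5/7: ρ+…+ρ^3 = 1.5889 ≥ 0.1429.
So cooperation is sustainable.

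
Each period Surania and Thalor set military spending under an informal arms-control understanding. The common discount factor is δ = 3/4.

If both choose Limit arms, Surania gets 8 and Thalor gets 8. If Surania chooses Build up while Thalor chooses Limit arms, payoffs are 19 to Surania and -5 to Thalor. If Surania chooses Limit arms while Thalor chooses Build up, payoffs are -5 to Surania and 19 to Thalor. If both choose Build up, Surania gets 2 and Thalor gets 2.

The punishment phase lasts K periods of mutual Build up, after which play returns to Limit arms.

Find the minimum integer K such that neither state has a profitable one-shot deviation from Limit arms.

Need Σ_{k=1}^{K} δ^k ≥ (19−8)/(8−2) = 1.8333 at δ = 3/4.
At K = 3 the sum is 1.7344 < 1.8333; at K = 4 it is 2.0508 ≥ 1.8333.
So the minimum punishment length is K = 4.

4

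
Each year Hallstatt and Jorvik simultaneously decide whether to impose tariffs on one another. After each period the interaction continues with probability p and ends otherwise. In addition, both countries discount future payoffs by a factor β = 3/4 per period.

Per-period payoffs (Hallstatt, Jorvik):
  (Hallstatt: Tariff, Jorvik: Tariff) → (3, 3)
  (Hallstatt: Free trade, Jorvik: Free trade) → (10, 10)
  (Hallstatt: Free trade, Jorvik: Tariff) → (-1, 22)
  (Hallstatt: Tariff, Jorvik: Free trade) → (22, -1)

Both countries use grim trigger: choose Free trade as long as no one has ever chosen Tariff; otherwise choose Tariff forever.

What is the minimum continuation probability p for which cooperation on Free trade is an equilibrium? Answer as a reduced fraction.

Expected continuation weight on next period's payoff is β·p = 3/4·p, which plays the role of the discount factor.
Cooperation requires 3/4·p ≥ (22−10)/(22−3) = 12/19, hence p ≥ 16/19.

16/19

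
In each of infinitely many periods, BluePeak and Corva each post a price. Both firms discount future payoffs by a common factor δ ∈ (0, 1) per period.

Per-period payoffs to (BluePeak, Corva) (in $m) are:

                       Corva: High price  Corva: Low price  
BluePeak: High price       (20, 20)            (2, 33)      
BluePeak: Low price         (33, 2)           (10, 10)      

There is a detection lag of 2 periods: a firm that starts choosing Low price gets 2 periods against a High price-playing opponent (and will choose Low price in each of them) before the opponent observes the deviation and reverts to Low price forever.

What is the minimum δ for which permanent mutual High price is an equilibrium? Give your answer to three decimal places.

0.752

Deviating for the 2 undetected periods gains 33−20 = 13 per period over cooperation, then loses 20−10 = 10 per period forever once punishment starts.
Gain: 13(1 + δ + … + δ^1); loss: 10·δ^2/(1−δ).
No profitable deviation ⇔ 13(1−δ^2) ≤ 10·δ^2, i.e. δ^2 ≥ 13/(13+10) = 13/23.
Hence δ ≥ (13/23)^(1/2) ≈ 0.752.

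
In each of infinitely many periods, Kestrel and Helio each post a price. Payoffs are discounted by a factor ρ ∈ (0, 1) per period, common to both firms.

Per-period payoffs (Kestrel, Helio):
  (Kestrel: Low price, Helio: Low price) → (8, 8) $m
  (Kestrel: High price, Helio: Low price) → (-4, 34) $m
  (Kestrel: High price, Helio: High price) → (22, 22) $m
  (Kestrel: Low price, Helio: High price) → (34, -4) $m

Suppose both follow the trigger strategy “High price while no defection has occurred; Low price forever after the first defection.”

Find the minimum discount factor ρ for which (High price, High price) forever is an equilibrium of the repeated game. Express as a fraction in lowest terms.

22/(1−ρ) ≥ 34 + 8ρ/(1−ρ)
22 ≥ 34 − 26ρ
ρ ≥ 12/26 = 6/13.

6/13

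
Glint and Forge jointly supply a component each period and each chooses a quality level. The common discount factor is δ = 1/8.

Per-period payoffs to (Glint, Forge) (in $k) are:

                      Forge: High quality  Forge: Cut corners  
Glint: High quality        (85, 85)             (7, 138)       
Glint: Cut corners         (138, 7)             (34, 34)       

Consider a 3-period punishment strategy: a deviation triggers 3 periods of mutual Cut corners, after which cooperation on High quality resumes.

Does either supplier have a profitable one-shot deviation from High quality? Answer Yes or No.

A one-shot deviation gives 138 now, then 34 for 3 periods, then back to 85.
Gain from deviating: (138−85) today; loss: (85−34) in each of the next 3 periods.
No-deviation condition: (85−34)(δ+…+δ^3) ≥ 138−85, i.e. δ+…+δ^3 ≥ 53/51.
At δ = 1/8: δ+…+δ^3 = 0.1426 < 1.0392.
So cooperation is not sustainable.

Yes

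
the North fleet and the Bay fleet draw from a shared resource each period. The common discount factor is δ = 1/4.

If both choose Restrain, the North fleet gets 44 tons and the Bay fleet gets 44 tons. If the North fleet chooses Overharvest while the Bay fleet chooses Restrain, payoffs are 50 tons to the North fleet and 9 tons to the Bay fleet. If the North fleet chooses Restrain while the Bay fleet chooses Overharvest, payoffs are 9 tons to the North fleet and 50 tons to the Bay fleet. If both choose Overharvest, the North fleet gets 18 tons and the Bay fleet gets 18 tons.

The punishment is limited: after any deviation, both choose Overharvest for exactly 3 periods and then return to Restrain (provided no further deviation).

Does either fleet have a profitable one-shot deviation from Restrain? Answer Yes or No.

IC: δ+…+δ^3 ≥ (50−44)/(44−18) = 3/13.
At δ = 1/4: partial sum = 0.3281 ≥ 0.2308. Cooperation sustainable.

No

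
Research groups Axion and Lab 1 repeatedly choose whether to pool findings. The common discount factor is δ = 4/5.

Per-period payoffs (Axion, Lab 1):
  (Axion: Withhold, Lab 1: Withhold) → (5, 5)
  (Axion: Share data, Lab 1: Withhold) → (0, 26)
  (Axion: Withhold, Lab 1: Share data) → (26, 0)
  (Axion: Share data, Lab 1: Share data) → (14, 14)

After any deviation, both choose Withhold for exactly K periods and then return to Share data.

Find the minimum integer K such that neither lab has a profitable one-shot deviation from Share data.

2

No profitable deviation requires (14−5)(δ+…+δ^K) ≥ 26−14, i.e. δ+…+δ^K ≥ 4/3 ≈ 1.3333.
With δ = 4/5, the partial sums are K=1: 0.8000, K=2: 1.4400.
K = 2 is the first length at which the sum reaches 1.3333.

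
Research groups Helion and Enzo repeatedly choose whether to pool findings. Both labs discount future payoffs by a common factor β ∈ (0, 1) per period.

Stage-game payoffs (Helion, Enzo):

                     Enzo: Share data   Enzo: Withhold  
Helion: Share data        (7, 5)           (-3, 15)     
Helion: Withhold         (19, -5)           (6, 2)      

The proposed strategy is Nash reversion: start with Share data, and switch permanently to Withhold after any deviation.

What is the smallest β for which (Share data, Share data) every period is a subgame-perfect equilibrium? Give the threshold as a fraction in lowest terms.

12/13

Helion's threshold: (19−7)/(19−6) = 12/13.
Enzo's threshold: (15−5)/(15−2) = 10/13.
12/13 > 10/13, so Helion binds and β* = 12/13.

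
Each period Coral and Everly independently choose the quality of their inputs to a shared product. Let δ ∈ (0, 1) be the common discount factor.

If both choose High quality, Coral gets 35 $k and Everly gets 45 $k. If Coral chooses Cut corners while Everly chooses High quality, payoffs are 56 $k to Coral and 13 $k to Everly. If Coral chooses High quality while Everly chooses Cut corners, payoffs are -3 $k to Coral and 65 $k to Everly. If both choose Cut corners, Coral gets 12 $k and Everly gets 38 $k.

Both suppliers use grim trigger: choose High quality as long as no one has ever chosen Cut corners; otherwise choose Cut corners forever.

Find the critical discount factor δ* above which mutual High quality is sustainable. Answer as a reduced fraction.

Coral's threshold: (56−35)/(56−12) = 21/44.
Everly's threshold: (65−45)/(65−38) = 20/27.
21/44 < 20/27, so Everly binds and δ* = 20/27.

20/27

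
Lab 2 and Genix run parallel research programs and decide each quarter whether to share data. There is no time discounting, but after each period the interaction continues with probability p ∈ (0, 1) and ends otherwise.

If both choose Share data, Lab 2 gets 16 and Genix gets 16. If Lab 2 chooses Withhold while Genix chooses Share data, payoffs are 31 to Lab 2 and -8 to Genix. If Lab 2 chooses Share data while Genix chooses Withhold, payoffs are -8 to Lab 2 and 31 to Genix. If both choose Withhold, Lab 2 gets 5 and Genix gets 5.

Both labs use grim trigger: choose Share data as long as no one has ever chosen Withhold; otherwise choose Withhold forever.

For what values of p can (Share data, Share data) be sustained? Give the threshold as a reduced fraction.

Expected cooperation value is 16 + p·16 + p²·16 + … = 16/(1−p); deviation gives 31 + p·5/(1−p).
16 ≥ 31(1−p) + 5p ⇒ 26p ≥ 15 ⇒ p ≥ 15/26.

15/26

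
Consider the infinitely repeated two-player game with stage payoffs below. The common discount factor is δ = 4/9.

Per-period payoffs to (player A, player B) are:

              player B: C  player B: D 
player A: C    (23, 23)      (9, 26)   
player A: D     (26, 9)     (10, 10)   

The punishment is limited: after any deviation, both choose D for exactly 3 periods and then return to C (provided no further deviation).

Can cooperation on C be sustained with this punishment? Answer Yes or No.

Comparing payoff streams over the 4 periods until play realigns: cooperate → 23(1+δ+…+δ^3); deviate → 26 + 10(δ+…+δ^3).
Cooperation is sustained iff (23−10)(δ+…+δ^3) ≥ 26−23.
δ+…+δ^3 = 4/9·(1−(4/9)^3)/(1−4/9) = 0.7298, and (26−23)/(23−10) = 0.2308.
0.7298 ≥ 0.2308, so cooperation is sustainable.

Yes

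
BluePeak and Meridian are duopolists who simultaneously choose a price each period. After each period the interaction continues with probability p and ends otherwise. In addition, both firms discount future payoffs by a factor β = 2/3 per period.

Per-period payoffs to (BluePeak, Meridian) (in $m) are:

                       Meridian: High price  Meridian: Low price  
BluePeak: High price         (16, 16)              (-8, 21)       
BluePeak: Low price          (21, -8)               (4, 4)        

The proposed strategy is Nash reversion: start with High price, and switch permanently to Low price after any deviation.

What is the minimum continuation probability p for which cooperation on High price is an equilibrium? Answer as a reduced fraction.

15/34

Expected continuation weight on next period's payoff is β·p = 2/3·p, which plays the role of the discount factor.
Cooperation requires 2/3·p ≥ (21−16)/(21−4) = 5/17, hence p ≥ 15/34.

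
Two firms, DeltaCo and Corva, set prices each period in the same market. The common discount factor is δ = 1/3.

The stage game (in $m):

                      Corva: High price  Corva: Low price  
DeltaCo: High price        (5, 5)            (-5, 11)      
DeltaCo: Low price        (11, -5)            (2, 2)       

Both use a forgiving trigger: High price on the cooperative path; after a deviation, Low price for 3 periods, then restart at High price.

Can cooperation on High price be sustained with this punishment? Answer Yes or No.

A one-shot deviation gives 11 now, then 2 for 3 periods, then back to 5.
Gain from deviating: (11−5) today; loss: (5−2) in each of the next 3 periods.
No-deviation condition: (5−2)(δ+…+δ^3) ≥ 11−5, i.e. δ+…+δ^3 ≥ 2.
At δ = 1/3: δ+…+δ^3 = 0.4815 < 2.0000.
So cooperation is not sustainable.

No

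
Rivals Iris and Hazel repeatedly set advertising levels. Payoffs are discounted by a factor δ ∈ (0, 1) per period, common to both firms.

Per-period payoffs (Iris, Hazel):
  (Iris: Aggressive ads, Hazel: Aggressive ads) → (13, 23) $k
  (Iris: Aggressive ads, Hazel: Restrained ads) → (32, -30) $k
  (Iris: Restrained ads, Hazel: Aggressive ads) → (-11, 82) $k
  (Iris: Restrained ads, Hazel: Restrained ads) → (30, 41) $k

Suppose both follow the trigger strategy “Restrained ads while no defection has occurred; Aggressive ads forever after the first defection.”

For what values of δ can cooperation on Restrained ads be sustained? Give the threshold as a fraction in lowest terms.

For Iris: deviation gain 32−30 = 2, per-period punishment loss 30−13 = 17. IC gives δ ≥ 2/19.
For Hazel: gain 41, loss 18 per period, so δ ≥ 41/59.
The tighter constraint is Hazel's, so cooperation needs δ ≥ 41/59.

41/59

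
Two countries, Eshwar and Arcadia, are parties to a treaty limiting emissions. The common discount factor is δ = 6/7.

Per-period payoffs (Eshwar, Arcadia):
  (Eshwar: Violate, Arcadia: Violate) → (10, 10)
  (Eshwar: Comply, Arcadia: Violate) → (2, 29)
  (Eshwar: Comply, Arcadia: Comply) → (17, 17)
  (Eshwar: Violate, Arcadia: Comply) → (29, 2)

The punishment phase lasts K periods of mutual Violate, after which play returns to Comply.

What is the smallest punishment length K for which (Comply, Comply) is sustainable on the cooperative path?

No profitable deviation requires (17−10)(δ+…+δ^K) ≥ 29−17, i.e. δ+…+δ^K ≥ 12/7 ≈ 1.7143.
With δ = 6/7, the partial sums are K=1: 0.8571, K=2: 1.5918, K=3: 2.2216.
K = 3 is the first length at which the sum reaches 1.7143.

3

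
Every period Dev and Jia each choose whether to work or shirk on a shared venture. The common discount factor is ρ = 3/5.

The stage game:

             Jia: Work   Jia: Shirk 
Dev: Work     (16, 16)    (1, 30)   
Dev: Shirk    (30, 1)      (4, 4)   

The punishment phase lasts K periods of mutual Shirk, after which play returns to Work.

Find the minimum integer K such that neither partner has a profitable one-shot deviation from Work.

3

IC: ρ(1−ρ^K)/(1−ρ) ≥ (30−16)/(16−4) = 7/6.
With ρ = 3/5: need 1 − ρ^K ≥ 7/6·(1−3/5)/(3/5), i.e. ρ^K ≤ 0.2222.
Since (3/5)^2 = 0.3600 and (3/5)^3 = 0.2160, the smallest such K is 3.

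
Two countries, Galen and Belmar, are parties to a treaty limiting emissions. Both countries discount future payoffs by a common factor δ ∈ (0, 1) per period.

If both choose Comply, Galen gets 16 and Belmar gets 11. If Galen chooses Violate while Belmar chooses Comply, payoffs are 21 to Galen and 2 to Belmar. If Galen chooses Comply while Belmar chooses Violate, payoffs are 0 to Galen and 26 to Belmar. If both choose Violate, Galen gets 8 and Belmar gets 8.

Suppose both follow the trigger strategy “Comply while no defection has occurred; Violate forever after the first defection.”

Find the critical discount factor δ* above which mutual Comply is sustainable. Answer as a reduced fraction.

5/6

For Galen: deviation gain 21−16 = 5, per-period punishment loss 16−8 = 8. IC gives δ ≥ 5/13.
For Belmar: gain 15, loss 3 per period, so δ ≥ 15/18 = 5/6.
The tighter constraint is Belmar's, so cooperation needs δ ≥ 5/6.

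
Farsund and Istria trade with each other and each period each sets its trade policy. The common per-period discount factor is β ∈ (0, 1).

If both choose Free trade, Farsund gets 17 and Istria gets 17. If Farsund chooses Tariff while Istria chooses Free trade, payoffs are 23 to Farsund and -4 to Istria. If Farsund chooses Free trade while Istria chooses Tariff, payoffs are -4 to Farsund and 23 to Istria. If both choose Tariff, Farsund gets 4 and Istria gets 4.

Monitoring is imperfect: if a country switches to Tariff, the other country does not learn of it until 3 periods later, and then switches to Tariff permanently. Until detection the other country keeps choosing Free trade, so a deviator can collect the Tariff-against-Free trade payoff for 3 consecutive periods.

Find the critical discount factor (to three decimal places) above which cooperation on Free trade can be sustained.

Deviating for the 3 undetected periods gains 23−17 = 6 per period over cooperation, then loses 17−4 = 13 per period forever once punishment starts.
Gain: 6(1 + β + … + β^2); loss: 13·β^3/(1−β).
No profitable deviation ⇔ 6(1−β^3) ≤ 13·β^3, i.e. β^3 ≥ 6/(6+13) = 6/19.
Hence β ≥ (6/19)^(1/3) ≈ 0.681.

0.681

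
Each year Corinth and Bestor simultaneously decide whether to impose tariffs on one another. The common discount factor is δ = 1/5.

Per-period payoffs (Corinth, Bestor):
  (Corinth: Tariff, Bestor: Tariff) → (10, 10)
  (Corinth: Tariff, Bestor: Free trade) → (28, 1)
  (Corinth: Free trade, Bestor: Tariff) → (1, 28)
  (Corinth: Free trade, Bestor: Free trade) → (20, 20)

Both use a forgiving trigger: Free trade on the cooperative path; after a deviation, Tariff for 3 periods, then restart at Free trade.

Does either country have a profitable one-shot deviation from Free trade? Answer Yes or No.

Yes

IC: δ+…+δ^3 ≥ (28−20)/(20−10) = 4/5.
At δ = 1/5: partial sum = 0.2480 < 0.8000. Cooperation not sustainable.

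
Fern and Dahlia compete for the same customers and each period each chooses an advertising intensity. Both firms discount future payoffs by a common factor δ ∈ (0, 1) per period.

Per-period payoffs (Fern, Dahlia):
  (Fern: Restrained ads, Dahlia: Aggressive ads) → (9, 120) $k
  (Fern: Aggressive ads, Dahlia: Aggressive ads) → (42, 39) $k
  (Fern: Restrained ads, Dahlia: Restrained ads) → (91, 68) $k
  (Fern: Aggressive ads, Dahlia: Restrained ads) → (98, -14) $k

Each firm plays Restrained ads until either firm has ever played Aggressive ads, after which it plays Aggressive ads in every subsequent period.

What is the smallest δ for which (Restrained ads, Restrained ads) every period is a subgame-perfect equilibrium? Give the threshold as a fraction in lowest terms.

For Fern: deviation gain 98−91 = 7, per-period punishment loss 91−42 = 49. IC gives δ ≥ 7/56 = 1/8.
For Dahlia: gain 52, loss 29 per period, so δ ≥ 52/81.
The tighter constraint is Dahlia's, so cooperation needs δ ≥ 52/81.

52/81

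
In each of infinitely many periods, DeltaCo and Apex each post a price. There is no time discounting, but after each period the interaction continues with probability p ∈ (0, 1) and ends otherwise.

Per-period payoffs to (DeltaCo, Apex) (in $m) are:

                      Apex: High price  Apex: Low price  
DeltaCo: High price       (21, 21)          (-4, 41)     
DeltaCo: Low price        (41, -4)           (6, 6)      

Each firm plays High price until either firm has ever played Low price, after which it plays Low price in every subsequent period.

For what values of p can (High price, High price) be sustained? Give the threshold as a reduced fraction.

Expected cooperation value is 21 + p·21 + p²·21 + … = 21/(1−p); deviation gives 41 + p·6/(1−p).
21 ≥ 41(1−p) + 6p ⇒ 35p ≥ 20 ⇒ p ≥ 20/35 = 4/7.

4/7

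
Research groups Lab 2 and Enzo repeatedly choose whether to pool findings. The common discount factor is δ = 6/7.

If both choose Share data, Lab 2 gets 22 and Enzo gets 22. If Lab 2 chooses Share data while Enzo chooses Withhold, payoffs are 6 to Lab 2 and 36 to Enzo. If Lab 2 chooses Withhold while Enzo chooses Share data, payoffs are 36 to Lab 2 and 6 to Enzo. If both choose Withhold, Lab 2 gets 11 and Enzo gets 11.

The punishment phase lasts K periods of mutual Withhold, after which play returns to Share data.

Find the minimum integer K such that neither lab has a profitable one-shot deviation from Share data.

2

Need Σ_{k=1}^{K} δ^k ≥ (36−22)/(22−11) = 1.2727 at δ = 6/7.
At K = 1 the sum is 0.8571 < 1.2727; at K = 2 it is 1.5918 ≥ 1.2727.
So the minimum punishment length is K = 2.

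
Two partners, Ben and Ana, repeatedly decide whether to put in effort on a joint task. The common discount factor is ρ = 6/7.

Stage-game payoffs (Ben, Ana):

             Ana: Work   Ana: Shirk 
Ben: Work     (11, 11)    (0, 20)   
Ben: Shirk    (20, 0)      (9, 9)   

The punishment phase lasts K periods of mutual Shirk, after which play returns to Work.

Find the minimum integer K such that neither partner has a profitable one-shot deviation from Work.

Need Σ_{k=1}^{K} ρ^k ≥ (20−11)/(11−9) = 4.5000 at ρ = 6/7.
At K = 8 the sum is 4.2519 < 4.5000; at K = 9 it is 4.5016 ≥ 4.5000.
So the minimum punishment length is K = 9.

9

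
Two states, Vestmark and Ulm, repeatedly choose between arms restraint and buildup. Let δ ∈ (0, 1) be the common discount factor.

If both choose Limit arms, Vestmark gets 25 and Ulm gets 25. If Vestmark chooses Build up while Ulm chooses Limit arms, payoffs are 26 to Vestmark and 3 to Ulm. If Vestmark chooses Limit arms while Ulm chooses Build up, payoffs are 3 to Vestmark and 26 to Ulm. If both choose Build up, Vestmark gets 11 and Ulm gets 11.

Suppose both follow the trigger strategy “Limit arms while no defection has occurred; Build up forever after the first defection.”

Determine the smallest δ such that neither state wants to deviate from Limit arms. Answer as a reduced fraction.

25/(1−δ) ≥ 26 + 11δ/(1−δ)
25 ≥ 26 − 15δ
δ ≥ 1/15.

1/15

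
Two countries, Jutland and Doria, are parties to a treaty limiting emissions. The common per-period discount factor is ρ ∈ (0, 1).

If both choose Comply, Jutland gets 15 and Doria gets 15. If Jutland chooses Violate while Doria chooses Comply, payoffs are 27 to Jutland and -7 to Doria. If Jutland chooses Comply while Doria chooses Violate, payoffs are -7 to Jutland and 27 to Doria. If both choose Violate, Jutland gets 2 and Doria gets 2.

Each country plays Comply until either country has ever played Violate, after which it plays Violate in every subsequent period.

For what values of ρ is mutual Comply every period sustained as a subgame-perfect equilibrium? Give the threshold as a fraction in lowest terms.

Under grim trigger the critical discount factor is (T−C)/(T−P) with T = 27, C = 15, P = 2.
ρ* = (27−15)/(27−2) = 12/25.

12/25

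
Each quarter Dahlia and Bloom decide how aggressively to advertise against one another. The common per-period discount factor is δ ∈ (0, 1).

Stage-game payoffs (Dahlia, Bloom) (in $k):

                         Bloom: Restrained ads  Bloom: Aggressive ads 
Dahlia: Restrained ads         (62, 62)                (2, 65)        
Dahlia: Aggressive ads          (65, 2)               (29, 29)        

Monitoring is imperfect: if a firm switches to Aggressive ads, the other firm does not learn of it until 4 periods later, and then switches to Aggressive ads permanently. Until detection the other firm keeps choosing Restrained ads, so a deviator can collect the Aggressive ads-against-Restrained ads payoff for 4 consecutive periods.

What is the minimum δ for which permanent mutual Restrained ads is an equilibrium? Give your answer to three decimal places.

0.537

Deviating for the 4 undetected periods gains 65−62 = 3 per period over cooperation, then loses 62−29 = 33 per period forever once punishment starts.
Gain: 3(1 + δ + … + δ^3); loss: 33·δ^4/(1−δ).
No profitable deviation ⇔ 3(1−δ^4) ≤ 33·δ^4, i.e. δ^4 ≥ 3/(3+33) = 1/12.
Hence δ ≥ (1/12)^(1/4) ≈ 0.537.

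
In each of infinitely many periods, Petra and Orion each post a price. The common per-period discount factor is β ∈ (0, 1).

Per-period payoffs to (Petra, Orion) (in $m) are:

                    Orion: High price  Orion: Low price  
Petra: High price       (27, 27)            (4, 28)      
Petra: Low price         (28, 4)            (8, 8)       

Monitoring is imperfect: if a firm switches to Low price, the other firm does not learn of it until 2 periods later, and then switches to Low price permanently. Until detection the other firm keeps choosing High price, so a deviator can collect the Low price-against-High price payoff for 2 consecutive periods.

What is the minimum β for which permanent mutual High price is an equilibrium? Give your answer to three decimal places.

A deviator earns 28 for 2 periods, then 8 forever; cooperating earns 27 forever. Multiplying the IC by (1−β):
27 ≥ 28(1−β^2) + 8β^2, so 20·β^2 ≥ 1 and β^2 ≥ 1/20.
β ≥ (1/20)^(1/2) ≈ 0.224.

0.224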